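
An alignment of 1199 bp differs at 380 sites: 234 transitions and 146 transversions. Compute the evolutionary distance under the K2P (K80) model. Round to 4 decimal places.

P = 234/1199 ≈ 0.195163 and Q = 146/1199 ≈ 0.121768.
Under the Kimura two-parameter model, d = −½ ln(1 − 2P − Q) − ¼ ln(1 − 2Q).
1 − 2P − Q = 0.487906, giving −½ ln(0.487906) = 0.358816.
1 − 2Q = 0.756464, giving −¼ ln(0.756464) = 0.069775.
d = 0.358816 + 0.069775 = 0.428591.

0.4286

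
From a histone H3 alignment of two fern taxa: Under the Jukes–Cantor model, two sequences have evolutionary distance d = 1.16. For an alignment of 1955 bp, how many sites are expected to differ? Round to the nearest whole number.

Invert JC69: p = (3/4)(1 − e^(−4d/3)) = 0.75 × (1 − e^(-1.546667)) = 0.75 × (1 − 0.212957) = 0.590282.
Expected differing sites = pL ≈ 0.590282 × 1955 = 1154.00131 ≈ 1154.

1154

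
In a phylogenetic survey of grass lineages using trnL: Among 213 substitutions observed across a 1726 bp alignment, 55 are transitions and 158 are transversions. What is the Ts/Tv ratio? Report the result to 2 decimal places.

R = 55/158 = 0.348101… ≈ 0.35 (to 2 d.p.).

0.35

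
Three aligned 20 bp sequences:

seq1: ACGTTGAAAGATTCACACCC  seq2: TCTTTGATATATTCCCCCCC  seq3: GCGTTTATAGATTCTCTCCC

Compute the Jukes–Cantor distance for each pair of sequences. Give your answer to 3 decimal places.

seq1–seq2: 6/20 sites differ → p = 0.3, d = −0.75 ln(1 − 0.4) = 0.383119 ≈ 0.383.
seq1–seq3: 5/20 sites differ → p = 0.25, d = −0.75 ln(1 − 0.333333) = 0.304098 ≈ 0.304.
seq2–seq3: 6/20 sites differ → p = 0.3, d = −0.75 ln(1 − 0.4) = 0.383119 ≈ 0.383.

d(seq1,seq2) = 0.383, d(seq1,seq3) = 0.304, d(seq2,seq3) = 0.383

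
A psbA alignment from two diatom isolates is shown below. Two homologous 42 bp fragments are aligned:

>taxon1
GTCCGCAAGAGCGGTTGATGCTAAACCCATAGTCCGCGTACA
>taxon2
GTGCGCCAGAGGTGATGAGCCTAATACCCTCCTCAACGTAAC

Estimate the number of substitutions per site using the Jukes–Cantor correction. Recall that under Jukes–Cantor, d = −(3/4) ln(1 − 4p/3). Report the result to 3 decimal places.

The sequences differ at 16 of 42 sites, so p = 16/42 ≈ 0.380952.
d = −(3/4) ln(1 − 4p/3) = −0.75 ln(1 − 0.507936) = −0.75 ln(0.492064)
  = −0.75 × (-0.709146) = 0.531860 substitutions/site.

0.532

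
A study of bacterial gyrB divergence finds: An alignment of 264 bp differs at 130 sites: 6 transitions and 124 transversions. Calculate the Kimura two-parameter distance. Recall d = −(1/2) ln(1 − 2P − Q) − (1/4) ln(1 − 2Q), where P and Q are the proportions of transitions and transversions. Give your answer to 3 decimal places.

P = 6/264 ≈ 0.022727 and Q = 124/264 ≈ 0.469697.
Under the Kimura two-parameter model, d = −½ ln(1 − 2P − Q) − ¼ ln(1 − 2Q).
1 − 2P − Q = 0.484849, giving −½ ln(0.484849) = 0.361959.
1 − 2Q = 0.060606, giving −¼ ln(0.060606) = 0.700840.
d = 0.361959 + 0.700840 = 1.062799.

1.063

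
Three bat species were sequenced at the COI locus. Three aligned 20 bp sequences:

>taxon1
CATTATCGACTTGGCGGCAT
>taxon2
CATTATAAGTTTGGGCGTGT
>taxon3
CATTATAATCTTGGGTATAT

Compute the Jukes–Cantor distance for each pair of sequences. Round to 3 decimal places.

d(taxon1,taxon2) = 0.572, d(taxon1,taxon3) = 0.471, d(taxon2,taxon3) = 0.304

taxon1–taxon2: 8/20 sites differ → p = 0.4, d = −0.75 ln(1 − 0.533333) = 0.571605 ≈ 0.572.
taxon1–taxon3: 7/20 sites differ → p = 0.35, d = −0.75 ln(1 − 0.466667) = 0.471457 ≈ 0.471.
taxon2–taxon3: 5/20 sites differ → p = 0.25, d = −0.75 ln(1 − 0.333333) = 0.304098 ≈ 0.304.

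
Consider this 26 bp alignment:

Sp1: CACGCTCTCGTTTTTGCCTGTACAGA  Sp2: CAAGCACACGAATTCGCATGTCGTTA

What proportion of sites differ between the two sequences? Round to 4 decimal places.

0.4231

The sequences differ at 11 of 26 positions.
p = 11/26 = 0.423076… ≈ 0.4231 (to 4 d.p.).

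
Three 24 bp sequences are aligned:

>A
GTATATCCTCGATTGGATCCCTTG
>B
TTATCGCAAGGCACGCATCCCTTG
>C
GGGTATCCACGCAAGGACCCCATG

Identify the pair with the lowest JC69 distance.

A and C

A–B: 10/24 differ, p = 0.417, d = 0.608.
A–C: 8/24 differ, p = 0.333, d = 0.441.
B–C: 11/24 differ, p = 0.458, d = 0.708.
The smallest distance is between A and C.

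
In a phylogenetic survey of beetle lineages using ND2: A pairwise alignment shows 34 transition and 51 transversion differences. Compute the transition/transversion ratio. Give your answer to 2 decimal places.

0.67

R = 34/51 = 0.666666… ≈ 0.67 (to 2 d.p.).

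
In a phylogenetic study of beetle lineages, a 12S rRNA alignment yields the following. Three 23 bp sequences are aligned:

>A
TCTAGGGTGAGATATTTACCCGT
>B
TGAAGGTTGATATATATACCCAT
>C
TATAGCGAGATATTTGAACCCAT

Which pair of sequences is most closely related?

A and B

A–B: 6/23 differ, p = 0.261, d = 0.321.
A–C: 8/23 differ, p = 0.348, d = 0.467.
B–C: 8/23 differ, p = 0.348, d = 0.467.
The smallest distance is between A and B.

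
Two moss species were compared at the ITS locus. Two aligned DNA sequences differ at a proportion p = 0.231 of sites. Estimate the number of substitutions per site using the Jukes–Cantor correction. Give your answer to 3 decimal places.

0.276

d = −(3/4) ln(1 − 4p/3) = −0.75 ln(1 − 0.308) = −0.75 ln(0.692)
  = −0.75 × (-0.368169) = 0.276127 substitutions/site.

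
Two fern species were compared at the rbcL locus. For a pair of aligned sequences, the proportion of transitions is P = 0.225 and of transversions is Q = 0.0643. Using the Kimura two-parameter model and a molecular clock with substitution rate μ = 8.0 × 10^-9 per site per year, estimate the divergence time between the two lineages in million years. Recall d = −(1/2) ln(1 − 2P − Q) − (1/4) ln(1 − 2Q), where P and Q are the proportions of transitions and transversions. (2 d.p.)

Under the Kimura two-parameter model, d = −½ ln(1 − 2P − Q) − ¼ ln(1 − 2Q).
1 − 2P − Q = 0.4857, giving −½ ln(0.4857) = 0.361082.
1 − 2Q = 0.8714, giving −¼ ln(0.8714) = 0.034414.
d = 0.361082 + 0.034414 = 0.395496.
Under a molecular clock d = 2μt, so t = d/(2μ) = 0.395496 / (2 × 8.0 × 10^-9) = 24.72 million years.

24.72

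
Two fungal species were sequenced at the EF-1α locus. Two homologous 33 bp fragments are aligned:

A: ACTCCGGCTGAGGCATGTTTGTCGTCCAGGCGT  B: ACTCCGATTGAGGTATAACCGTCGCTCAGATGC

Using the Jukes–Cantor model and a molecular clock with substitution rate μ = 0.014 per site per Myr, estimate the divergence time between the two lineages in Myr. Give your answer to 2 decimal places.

The sequences differ at 12 of 33 sites, so p = 12/33 ≈ 0.363636.
d = −(3/4) ln(1 − 4p/3) = −0.75 ln(1 − 0.484848) = −0.75 ln(0.515152)
  = −0.75 × (-0.663293) = 0.497470 substitutions/site.
Under a molecular clock d = 2μt, so t = d/(2μ) = 0.497470 / (2 × 0.014) = 17.77 Myr.

17.77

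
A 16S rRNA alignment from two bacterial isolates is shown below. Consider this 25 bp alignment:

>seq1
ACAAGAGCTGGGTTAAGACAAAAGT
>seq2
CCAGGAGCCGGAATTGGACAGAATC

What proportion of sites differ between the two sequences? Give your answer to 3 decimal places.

The sequences differ at 10 of 25 positions (sites 1, 4, 9, 12, 13, 15, 16, 21, 24, 25).
p = 10/25 = 0.400.

0.400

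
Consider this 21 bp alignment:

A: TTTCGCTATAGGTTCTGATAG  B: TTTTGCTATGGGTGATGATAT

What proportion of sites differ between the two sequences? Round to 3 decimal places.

The sequences differ at 5 of 21 positions (sites 4, 10, 14, 15, 21).
p = 5/21 = 0.238095… ≈ 0.238 (to 3 d.p.).

0.238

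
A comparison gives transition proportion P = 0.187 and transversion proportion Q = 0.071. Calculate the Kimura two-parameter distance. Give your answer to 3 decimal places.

Under the Kimura two-parameter model, d = −½ ln(1 − 2P − Q) − ¼ ln(1 − 2Q).
1 − 2P − Q = 0.555, giving −½ ln(0.555) = 0.294394.
1 − 2Q = 0.858, giving −¼ ln(0.858) = 0.038288.
d = 0.294394 + 0.038288 = 0.332682.

0.333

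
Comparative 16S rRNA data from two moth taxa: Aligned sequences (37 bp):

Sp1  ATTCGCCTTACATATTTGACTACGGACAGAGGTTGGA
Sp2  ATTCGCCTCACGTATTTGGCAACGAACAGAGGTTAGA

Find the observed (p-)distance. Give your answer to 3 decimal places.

0.162

The sequences differ at 6 of 37 positions (sites 9, 12, 19, 21, 25, 35).
p = 6/37 = 0.162162… ≈ 0.162 (to 3 d.p.).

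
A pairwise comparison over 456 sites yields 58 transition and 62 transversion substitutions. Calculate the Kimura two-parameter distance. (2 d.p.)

P = 58/456 ≈ 0.127193 and Q = 62/456 ≈ 0.135965.
Under the Kimura two-parameter model, d = −½ ln(1 − 2P − Q) − ¼ ln(1 − 2Q).
1 − 2P − Q = 0.609649, giving −½ ln(0.609649) = 0.247436.
1 − 2Q = 0.72807, giving −¼ ln(0.72807) = 0.079340.
d = 0.247436 + 0.079340 = 0.326776.

0.33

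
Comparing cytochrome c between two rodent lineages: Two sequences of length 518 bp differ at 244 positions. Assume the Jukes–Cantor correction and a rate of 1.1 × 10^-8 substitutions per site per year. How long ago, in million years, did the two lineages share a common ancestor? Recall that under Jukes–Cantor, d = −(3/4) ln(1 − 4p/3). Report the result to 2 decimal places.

p = 244/518 ≈ 0.471042.
d = −(3/4) ln(1 − 4p/3) = −0.75 ln(1 − 0.628056) = −0.75 ln(0.371944)
  = −0.75 × (-0.989012) = 0.741759 substitutions/site.
Under a molecular clock d = 2μt, so t = d/(2μ) = 0.741759 / (2 × 1.1 × 10^-8) = 33.72 million years.

33.72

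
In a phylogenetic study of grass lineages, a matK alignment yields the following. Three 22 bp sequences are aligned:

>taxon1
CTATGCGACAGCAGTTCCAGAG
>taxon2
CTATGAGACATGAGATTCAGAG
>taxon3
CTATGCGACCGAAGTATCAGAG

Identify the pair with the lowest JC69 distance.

taxon1–taxon2: 5/22 differ, p = 0.227, d = 0.271.
taxon1–taxon3: 4/22 differ, p = 0.182, d = 0.208.
taxon2–taxon3: 6/22 differ, p = 0.273, d = 0.339.
The smallest distance is between taxon1 and taxon3.

taxon1 and taxon3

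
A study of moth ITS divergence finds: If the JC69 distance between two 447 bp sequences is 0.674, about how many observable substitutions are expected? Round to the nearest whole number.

199

Invert JC69: p = (3/4)(1 − e^(−4d/3)) = 0.75 × (1 − e^(-0.898667)) = 0.75 × (1 − 0.407112) = 0.444666.
Expected differing sites = pL ≈ 0.444666 × 447 = 198.765702 ≈ 199.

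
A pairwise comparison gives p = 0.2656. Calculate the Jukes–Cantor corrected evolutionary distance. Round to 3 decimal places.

0.328

d = −(3/4) ln(1 − 4p/3) = −0.75 ln(1 − 0.354133) = −0.75 ln(0.645867)
  = −0.75 × (-0.437162) = 0.327872 substitutions/site.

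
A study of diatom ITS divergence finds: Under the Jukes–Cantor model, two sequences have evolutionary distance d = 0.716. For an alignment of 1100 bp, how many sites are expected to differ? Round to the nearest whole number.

507

Invert JC69: p = (3/4)(1 − e^(−4d/3)) = 0.75 × (1 − e^(-0.954667)) = 0.75 × (1 − 0.384940) = 0.461295.
Expected differing sites = pL ≈ 0.461295 × 1100 = 507.4245 ≈ 507.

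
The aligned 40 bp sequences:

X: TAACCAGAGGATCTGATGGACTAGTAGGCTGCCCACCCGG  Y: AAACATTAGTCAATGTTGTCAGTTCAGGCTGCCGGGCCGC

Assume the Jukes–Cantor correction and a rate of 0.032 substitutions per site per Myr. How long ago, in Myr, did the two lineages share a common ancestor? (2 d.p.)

12.87

The sequences differ at 20 of 40 sites, so p = 20/40 = 0.5.
d = −(3/4) ln(1 − 4p/3) = −0.75 ln(1 − 0.666667) = −0.75 ln(0.333333)
  = −0.75 × (-1.098613) = 0.823960 substitutions/site.
Under a molecular clock d = 2μt, so t = d/(2μ) = 0.823960 / (2 × 0.032) = 12.87 Myr.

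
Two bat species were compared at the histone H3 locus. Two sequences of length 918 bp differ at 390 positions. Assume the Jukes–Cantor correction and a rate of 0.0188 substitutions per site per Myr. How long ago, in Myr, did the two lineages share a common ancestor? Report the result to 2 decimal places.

p = 390/918 ≈ 0.424837.
d = −(3/4) ln(1 − 4p/3) = −0.75 ln(1 − 0.566449) = −0.75 ln(0.433551)
  = −0.75 × (-0.835746) = 0.626810 substitutions/site.
Under a molecular clock d = 2μt, so t = d/(2μ) = 0.626810 / (2 × 0.0188) = 16.67 Myr.

16.67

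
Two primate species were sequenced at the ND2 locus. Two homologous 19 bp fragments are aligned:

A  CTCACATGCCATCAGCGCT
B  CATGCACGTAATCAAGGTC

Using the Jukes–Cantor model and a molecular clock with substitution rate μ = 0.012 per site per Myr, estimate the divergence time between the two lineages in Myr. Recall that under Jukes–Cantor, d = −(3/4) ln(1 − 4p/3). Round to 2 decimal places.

The sequences differ at 10 of 19 sites (2, 3, 4, 7, 9, 10, 15, 16, 18, 19), so p = 10/19 ≈ 0.526316.
d = −(3/4) ln(1 − 4p/3) = −0.75 ln(1 − 0.701755) = −0.75 ln(0.298245)
  = −0.75 × (-1.209840) = 0.907380 substitutions/site.
Under a molecular clock d = 2μt, so t = d/(2μ) = 0.907380 / (2 × 0.012) = 37.81 Myr.

37.81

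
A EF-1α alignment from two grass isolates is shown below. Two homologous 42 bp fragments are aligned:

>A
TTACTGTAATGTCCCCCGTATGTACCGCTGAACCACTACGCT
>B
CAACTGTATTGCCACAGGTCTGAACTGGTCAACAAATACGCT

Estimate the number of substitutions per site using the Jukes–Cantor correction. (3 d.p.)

The sequences differ at 14 of 42 sites, so p = 14/42 ≈ 0.333333.
d = −(3/4) ln(1 − 4p/3) = −0.75 ln(1 − 0.444444) = −0.75 ln(0.555556)
  = −0.75 × (-0.587786) = 0.440840 substitutions/site.

0.441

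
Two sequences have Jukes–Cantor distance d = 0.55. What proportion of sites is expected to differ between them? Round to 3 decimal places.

p = (3/4)(1 − e^(−4d/3)) = 0.75 × (1 − e^(-0.733333)) = 0.75 × (1 − 0.480305) = 0.389771.

0.390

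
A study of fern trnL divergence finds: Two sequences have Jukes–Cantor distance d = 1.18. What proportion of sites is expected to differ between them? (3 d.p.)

0.594

p = (3/4)(1 − e^(−4d/3)) = 0.75 × (1 − e^(-1.573333)) = 0.75 × (1 − 0.207353) = 0.594485.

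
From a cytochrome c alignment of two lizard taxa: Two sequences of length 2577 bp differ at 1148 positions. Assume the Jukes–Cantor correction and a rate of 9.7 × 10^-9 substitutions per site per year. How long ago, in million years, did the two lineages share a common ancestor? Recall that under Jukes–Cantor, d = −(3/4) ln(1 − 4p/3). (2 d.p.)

34.85

p = 1148/2577 ≈ 0.445479.
d = −(3/4) ln(1 − 4p/3) = −0.75 ln(1 − 0.593972) = −0.75 ln(0.406028)
  = −0.75 × (-0.901333) = 0.676000 substitutions/site.
Under a molecular clock d = 2μt, so t = d/(2μ) = 0.676000 / (2 × 9.7 × 10^-9) = 34.85 million years.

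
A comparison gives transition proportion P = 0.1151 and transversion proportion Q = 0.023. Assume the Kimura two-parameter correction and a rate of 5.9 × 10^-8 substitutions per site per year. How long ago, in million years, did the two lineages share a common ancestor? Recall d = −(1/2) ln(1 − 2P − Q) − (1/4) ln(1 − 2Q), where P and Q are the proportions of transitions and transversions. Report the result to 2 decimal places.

1.34

Under the Kimura two-parameter model, d = −½ ln(1 − 2P − Q) − ¼ ln(1 − 2Q).
1 − 2P − Q = 0.7468, giving −½ ln(0.7468) = 0.145979.
1 − 2Q = 0.954, giving −¼ ln(0.954) = 0.011773.
d = 0.145979 + 0.011773 = 0.157752.
Under a molecular clock d = 2μt, so t = d/(2μ) = 0.157752 / (2 × 5.9 × 10^-8) = 1.34 million years.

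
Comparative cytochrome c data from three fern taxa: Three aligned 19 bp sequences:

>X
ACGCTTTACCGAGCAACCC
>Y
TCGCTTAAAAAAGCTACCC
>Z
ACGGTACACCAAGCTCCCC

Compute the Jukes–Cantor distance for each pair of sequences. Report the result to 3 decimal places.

X–Y: 6/19 sites differ → p ≈ 0.315789, d = −0.75 ln(1 − 0.421052) = 0.409907 ≈ 0.410.
X–Z: 6/19 sites differ → p ≈ 0.315789, d = −0.75 ln(1 − 0.421052) = 0.409907 ≈ 0.410.
Y–Z: 7/19 sites differ → p ≈ 0.368421, d = −0.75 ln(1 − 0.491228) = 0.506816 ≈ 0.507.

d(X,Y) = 0.410, d(X,Z) = 0.410, d(Y,Z) = 0.507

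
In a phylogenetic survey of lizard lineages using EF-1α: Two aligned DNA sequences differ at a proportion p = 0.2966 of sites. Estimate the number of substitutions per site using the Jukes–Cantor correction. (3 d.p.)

d = −(3/4) ln(1 − 4p/3) = −0.75 ln(1 − 0.395467) = −0.75 ln(0.604533)
  = −0.75 × (-0.503299) = 0.377474 substitutions/site.

0.377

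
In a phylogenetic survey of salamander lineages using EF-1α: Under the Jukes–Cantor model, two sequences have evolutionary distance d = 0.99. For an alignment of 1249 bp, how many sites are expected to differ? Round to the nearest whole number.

687

Invert JC69: p = (3/4)(1 − e^(−4d/3)) = 0.75 × (1 − e^(-1.32)) = 0.75 × (1 − 0.267135) = 0.549649.
Expected differing sites = pL ≈ 0.549649 × 1249 = 686.511601 ≈ 687.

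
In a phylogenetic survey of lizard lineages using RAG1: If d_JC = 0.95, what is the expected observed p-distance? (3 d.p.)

p = (3/4)(1 − e^(−4d/3)) = 0.75 × (1 − e^(-1.266667)) = 0.75 × (1 − 0.281769) = 0.538673.

0.539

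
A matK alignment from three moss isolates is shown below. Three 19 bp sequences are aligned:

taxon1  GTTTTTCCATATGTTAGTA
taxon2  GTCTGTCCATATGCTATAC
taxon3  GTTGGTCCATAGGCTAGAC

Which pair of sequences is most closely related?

taxon2 and taxon3

taxon1–taxon2: 6/19 differ, p = 0.316, d = 0.410.
taxon1–taxon3: 6/19 differ, p = 0.316, d = 0.410.
taxon2–taxon3: 4/19 differ, p = 0.211, d = 0.247.
The smallest distance is between taxon2 and taxon3.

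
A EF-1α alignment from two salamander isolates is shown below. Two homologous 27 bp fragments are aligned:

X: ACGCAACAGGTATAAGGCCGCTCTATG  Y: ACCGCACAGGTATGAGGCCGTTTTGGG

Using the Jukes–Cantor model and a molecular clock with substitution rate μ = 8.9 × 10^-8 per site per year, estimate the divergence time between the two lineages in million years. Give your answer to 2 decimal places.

2.12

The sequences differ at 8 of 27 sites (3, 4, 5, 14, 21, 23, 25, 26), so p = 8/27 ≈ 0.296296.
d = −(3/4) ln(1 − 4p/3) = −0.75 ln(1 − 0.395061) = −0.75 ln(0.604939)
  = −0.75 × (-0.502628) = 0.376971 substitutions/site.
Under a molecular clock d = 2μt, so t = d/(2μ) = 0.376971 / (2 × 8.9 × 10^-8) = 2.12 million years.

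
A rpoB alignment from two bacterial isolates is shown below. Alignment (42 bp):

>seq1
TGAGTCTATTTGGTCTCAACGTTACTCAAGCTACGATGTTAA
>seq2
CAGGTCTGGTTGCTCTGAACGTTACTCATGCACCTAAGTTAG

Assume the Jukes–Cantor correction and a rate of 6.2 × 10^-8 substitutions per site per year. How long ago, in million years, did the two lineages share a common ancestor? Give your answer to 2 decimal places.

The sequences differ at 13 of 42 sites, so p = 13/42 ≈ 0.309524.
d = −(3/4) ln(1 − 4p/3) = −0.75 ln(1 − 0.412699) = −0.75 ln(0.587301)
  = −0.75 × (-0.532218) = 0.399164 substitutions/site.
Under a molecular clock d = 2μt, so t = d/(2μ) = 0.399164 / (2 × 6.2 × 10^-8) = 3.22 million years.

3.22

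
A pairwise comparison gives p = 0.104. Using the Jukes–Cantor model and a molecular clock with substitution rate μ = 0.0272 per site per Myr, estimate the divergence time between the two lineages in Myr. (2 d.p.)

2.06

d = −(3/4) ln(1 − 4p/3) = −0.75 ln(1 − 0.138667) = −0.75 ln(0.861333)
  = −0.75 × (-0.149274) = 0.111956 substitutions/site.
Under a molecular clock d = 2μt, so t = d/(2μ) = 0.111956 / (2 × 0.0272) = 2.06 Myr.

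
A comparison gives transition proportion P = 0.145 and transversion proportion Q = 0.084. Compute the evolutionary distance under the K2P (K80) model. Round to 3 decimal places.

0.280

Under the Kimura two-parameter model, d = −½ ln(1 − 2P − Q) − ¼ ln(1 − 2Q).
1 − 2P − Q = 0.626, giving −½ ln(0.626) = 0.234202.
1 − 2Q = 0.832, giving −¼ ln(0.832) = 0.045981.
d = 0.234202 + 0.045981 = 0.280183.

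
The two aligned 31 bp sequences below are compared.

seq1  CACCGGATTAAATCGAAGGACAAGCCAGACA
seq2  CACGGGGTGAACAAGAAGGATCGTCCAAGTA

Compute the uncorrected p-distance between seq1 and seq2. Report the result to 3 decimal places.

0.419

The sequences differ at 13 of 31 positions.
p = 13/31 = 0.419354… ≈ 0.419 (to 3 d.p.).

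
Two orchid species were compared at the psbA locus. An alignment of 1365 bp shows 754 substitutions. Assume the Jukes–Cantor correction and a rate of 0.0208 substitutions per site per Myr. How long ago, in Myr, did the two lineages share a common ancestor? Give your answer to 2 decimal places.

p = 754/1365 ≈ 0.552381.
d = −(3/4) ln(1 − 4p/3) = −0.75 ln(1 − 0.736508) = −0.75 ln(0.263492)
  = −0.75 × (-1.333732) = 1.000299 substitutions/site.
Under a molecular clock d = 2μt, so t = d/(2μ) = 1.000299 / (2 × 0.0208) = 24.05 Myr.

24.05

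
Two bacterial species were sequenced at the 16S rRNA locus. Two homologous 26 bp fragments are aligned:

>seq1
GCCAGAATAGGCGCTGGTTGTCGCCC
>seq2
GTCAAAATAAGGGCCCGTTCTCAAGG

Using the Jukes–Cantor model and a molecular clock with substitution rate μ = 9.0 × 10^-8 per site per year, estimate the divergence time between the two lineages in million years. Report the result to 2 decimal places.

The sequences differ at 11 of 26 sites, so p = 11/26 ≈ 0.423077.
d = −(3/4) ln(1 − 4p/3) = −0.75 ln(1 − 0.564103) = −0.75 ln(0.435897)
  = −0.75 × (-0.830349) = 0.622762 substitutions/site.
Under a molecular clock d = 2μt, so t = d/(2μ) = 0.622762 / (2 × 9.0 × 10^-8) = 3.46 million years.

3.46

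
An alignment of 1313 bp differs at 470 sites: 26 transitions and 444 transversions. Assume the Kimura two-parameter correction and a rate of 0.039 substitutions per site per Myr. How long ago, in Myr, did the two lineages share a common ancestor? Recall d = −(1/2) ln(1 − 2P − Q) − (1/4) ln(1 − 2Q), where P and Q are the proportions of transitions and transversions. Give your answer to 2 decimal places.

P = 26/1313 ≈ 0.019802 and Q = 444/1313 ≈ 0.338157.
Under the Kimura two-parameter model, d = −½ ln(1 − 2P − Q) − ¼ ln(1 − 2Q).
1 − 2P − Q = 0.622239, giving −½ ln(0.622239) = 0.237216.
1 − 2Q = 0.323686, giving −¼ ln(0.323686) = 0.281995.
d = 0.237216 + 0.281995 = 0.519211.
Under a molecular clock d = 2μt, so t = d/(2μ) = 0.519211 / (2 × 0.039) = 6.66 Myr.

6.66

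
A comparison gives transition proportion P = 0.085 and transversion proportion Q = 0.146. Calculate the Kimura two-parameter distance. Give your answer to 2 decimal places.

0.28

Under the Kimura two-parameter model, d = −½ ln(1 − 2P − Q) − ¼ ln(1 − 2Q).
1 − 2P − Q = 0.684, giving −½ ln(0.684) = 0.189899.
1 − 2Q = 0.708, giving −¼ ln(0.708) = 0.086328.
d = 0.189899 + 0.086328 = 0.276227.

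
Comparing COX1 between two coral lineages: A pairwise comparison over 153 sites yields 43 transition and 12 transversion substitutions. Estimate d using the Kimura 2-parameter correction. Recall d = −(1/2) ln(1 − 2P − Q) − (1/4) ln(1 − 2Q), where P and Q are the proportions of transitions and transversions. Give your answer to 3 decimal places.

0.554

P = 43/153 ≈ 0.281046 and Q = 12/153 ≈ 0.078431.
Under the Kimura two-parameter model, d = −½ ln(1 − 2P − Q) − ¼ ln(1 − 2Q).
1 − 2P − Q = 0.359477, giving −½ ln(0.359477) = 0.511553.
1 − 2Q = 0.843138, giving −¼ ln(0.843138) = 0.042656.
d = 0.511553 + 0.042656 = 0.554209.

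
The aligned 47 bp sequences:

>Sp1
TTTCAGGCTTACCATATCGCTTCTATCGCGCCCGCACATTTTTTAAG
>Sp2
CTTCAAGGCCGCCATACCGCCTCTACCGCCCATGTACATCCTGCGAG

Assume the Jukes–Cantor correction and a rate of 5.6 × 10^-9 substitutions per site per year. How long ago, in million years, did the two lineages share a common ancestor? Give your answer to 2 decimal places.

The sequences differ at 18 of 47 sites, so p = 18/47 ≈ 0.382979.
d = −(3/4) ln(1 − 4p/3) = −0.75 ln(1 − 0.510639) = −0.75 ln(0.489361)
  = −0.75 × (-0.714655) = 0.535991 substitutions/site.
Under a molecular clock d = 2μt, so t = d/(2μ) = 0.535991 / (2 × 5.6 × 10^-9) = 47.86 million years.

47.86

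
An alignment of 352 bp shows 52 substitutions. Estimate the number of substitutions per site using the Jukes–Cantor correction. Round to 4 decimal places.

p = 52/352 ≈ 0.147727.
d = −(3/4) ln(1 − 4p/3) = −0.75 ln(1 − 0.196969) = −0.75 ln(0.803031)
  = −0.75 × (-0.219362) = 0.164522 substitutions/site.

0.1645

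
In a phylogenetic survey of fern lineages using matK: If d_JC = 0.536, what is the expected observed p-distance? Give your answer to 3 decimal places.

0.383

p = (3/4)(1 − e^(−4d/3)) = 0.75 × (1 − e^(-0.714667)) = 0.75 × (1 − 0.489355) = 0.382984.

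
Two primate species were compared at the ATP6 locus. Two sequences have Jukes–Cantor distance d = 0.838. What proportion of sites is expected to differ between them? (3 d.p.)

p = (3/4)(1 − e^(−4d/3)) = 0.75 × (1 − e^(-1.117333)) = 0.75 × (1 − 0.327151) = 0.504637.

0.505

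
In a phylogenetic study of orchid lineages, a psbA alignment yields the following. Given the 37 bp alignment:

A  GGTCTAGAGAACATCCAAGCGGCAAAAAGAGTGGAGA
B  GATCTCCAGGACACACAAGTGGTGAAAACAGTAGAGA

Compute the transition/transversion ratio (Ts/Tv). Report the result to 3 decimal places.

Transitions are A↔G and C↔T; transversions are all other mismatches.
Transitions: 7. Transversions: 4.
R = 7/4 = 1.750.

1.750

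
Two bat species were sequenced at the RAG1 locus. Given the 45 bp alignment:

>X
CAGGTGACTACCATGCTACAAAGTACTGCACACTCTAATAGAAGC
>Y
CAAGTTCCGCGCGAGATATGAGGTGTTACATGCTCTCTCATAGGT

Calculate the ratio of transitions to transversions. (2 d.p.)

Transitions are A↔G and C↔T; transversions are all other mismatches.
Transitions: 13. Transversions: 10.
R = 13/10 = 1.30.

1.30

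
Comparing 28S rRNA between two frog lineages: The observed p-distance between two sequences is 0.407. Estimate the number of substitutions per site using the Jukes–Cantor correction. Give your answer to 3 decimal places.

0.587

d = −(3/4) ln(1 − 4p/3) = −0.75 ln(1 − 0.542667) = −0.75 ln(0.457333)
  = −0.75 × (-0.782343) = 0.586757 substitutions/site.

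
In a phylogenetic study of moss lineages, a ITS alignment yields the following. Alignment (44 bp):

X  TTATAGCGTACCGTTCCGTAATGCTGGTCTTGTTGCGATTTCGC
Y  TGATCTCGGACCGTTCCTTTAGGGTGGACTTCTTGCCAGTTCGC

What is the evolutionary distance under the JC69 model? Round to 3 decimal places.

The sequences differ at 12 of 44 sites, so p = 12/44 ≈ 0.272727.
d = −(3/4) ln(1 − 4p/3) = −0.75 ln(1 − 0.363636) = −0.75 ln(0.636364)
  = −0.75 × (-0.451985) = 0.338989 substitutions/site.

0.339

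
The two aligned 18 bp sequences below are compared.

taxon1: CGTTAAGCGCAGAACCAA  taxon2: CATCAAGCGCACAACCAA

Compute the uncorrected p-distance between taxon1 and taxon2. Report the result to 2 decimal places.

0.17

The sequences differ at 3 of 18 positions (sites 2, 4, 12).
p = 3/18 = 0.166666… ≈ 0.17 (to 2 d.p.).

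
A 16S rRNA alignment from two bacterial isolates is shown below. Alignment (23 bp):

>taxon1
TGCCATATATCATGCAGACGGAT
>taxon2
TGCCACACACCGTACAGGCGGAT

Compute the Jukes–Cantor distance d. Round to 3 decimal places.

0.321

The sequences differ at 6 of 23 sites (6, 8, 10, 12, 14, 18), so p = 6/23 ≈ 0.26087.
d = −(3/4) ln(1 − 4p/3) = −0.75 ln(1 − 0.347827) = −0.75 ln(0.652173)
  = −0.75 × (-0.427445) = 0.320584 substitutions/site.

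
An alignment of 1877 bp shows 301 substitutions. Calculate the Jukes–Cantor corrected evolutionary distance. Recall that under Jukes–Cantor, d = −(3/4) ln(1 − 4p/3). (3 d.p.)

0.180

p = 301/1877 ≈ 0.160362.
d = −(3/4) ln(1 − 4p/3) = −0.75 ln(1 − 0.213816) = −0.75 ln(0.786184)
  = −0.75 × (-0.240564) = 0.180423 substitutions/site.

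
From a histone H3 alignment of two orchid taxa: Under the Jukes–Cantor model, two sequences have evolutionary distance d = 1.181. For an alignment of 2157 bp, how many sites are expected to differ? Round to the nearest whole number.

1283

Invert JC69: p = (3/4)(1 − e^(−4d/3)) = 0.75 × (1 − e^(-1.574667)) = 0.75 × (1 − 0.207076) = 0.594693.
Expected differing sites = pL ≈ 0.594693 × 2157 = 1282.752801 ≈ 1283.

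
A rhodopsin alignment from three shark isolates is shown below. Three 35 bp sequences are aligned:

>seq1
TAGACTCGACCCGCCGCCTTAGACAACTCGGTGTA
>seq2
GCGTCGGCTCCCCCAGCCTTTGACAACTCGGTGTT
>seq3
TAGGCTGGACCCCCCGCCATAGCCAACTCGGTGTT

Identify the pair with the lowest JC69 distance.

seq1–seq2: 11/35 differ, p = 0.314, d = 0.407.
seq1–seq3: 6/35 differ, p = 0.171, d = 0.195.
seq2–seq3: 10/35 differ, p = 0.286, d = 0.360.
The smallest distance is between seq1 and seq3.

seq1 and seq3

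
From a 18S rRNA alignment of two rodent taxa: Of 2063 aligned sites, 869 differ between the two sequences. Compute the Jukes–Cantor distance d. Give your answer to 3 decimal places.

p = 869/2063 ≈ 0.421231.
d = −(3/4) ln(1 − 4p/3) = −0.75 ln(1 − 0.561641) = −0.75 ln(0.438359)
  = −0.75 × (-0.824717) = 0.618538 substitutions/site.

0.619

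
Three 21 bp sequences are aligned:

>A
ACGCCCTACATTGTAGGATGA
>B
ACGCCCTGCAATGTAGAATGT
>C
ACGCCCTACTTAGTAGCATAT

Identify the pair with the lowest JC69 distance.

A and B

A–B: 4/21 differ, p = 0.190, d = 0.220.
A–C: 5/21 differ, p = 0.238, d = 0.286.
B–C: 6/21 differ, p = 0.286, d = 0.360.
The smallest distance is between A and B.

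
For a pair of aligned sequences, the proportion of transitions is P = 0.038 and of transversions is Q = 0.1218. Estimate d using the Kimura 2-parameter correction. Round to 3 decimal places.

Under the Kimura two-parameter model, d = −½ ln(1 − 2P − Q) − ¼ ln(1 − 2Q).
1 − 2P − Q = 0.8022, giving −½ ln(0.8022) = 0.110199.
1 − 2Q = 0.7564, giving −¼ ln(0.7564) = 0.069796.
d = 0.110199 + 0.069796 = 0.179995.

0.180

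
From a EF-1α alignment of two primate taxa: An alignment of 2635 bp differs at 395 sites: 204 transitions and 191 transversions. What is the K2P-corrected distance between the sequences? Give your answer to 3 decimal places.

P = 204/2635 ≈ 0.077419 and Q = 191/2635 ≈ 0.072486.
Under the Kimura two-parameter model, d = −½ ln(1 − 2P − Q) − ¼ ln(1 − 2Q).
1 − 2P − Q = 0.772676, giving −½ ln(0.772676) = 0.128948.
1 − 2Q = 0.855028, giving −¼ ln(0.855028) = 0.039155.
d = 0.128948 + 0.039155 = 0.168103.

0.168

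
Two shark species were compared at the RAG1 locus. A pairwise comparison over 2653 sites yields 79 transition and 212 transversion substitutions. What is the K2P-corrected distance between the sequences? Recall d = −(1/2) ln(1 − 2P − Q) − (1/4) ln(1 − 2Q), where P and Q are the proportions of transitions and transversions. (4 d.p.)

0.1186

P = 79/2653 ≈ 0.029778 and Q = 212/2653 ≈ 0.07991.
Under the Kimura two-parameter model, d = −½ ln(1 − 2P − Q) − ¼ ln(1 − 2Q).
1 − 2P − Q = 0.860534, giving −½ ln(0.860534) = 0.075101.
1 − 2Q = 0.84018, giving −¼ ln(0.84018) = 0.043535.
d = 0.075101 + 0.043535 = 0.118636.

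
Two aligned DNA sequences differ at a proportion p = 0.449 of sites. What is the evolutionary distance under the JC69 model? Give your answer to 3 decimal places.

0.685

d = −(3/4) ln(1 − 4p/3) = −0.75 ln(1 − 0.598667) = −0.75 ln(0.401333)
  = −0.75 × (-0.912964) = 0.684723 substitutions/site.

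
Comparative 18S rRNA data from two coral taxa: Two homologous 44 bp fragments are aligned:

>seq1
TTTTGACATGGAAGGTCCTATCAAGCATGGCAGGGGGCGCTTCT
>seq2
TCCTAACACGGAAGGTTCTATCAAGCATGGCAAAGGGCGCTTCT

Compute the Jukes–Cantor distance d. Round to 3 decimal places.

0.179

The sequences differ at 7 of 44 sites (2, 3, 5, 9, 17, 33, 34), so p = 7/44 ≈ 0.159091.
d = −(3/4) ln(1 − 4p/3) = −0.75 ln(1 − 0.212121) = −0.75 ln(0.787879)
  = −0.75 × (-0.238411) = 0.178808 substitutions/site.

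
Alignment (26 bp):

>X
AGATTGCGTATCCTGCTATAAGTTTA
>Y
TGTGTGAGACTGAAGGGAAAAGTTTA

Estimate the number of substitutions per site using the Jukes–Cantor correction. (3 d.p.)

The sequences differ at 12 of 26 sites, so p = 12/26 ≈ 0.461538.
d = −(3/4) ln(1 − 4p/3) = −0.75 ln(1 − 0.615384) = −0.75 ln(0.384616)
  = −0.75 × (-0.955510) = 0.716633 substitutions/site.

0.717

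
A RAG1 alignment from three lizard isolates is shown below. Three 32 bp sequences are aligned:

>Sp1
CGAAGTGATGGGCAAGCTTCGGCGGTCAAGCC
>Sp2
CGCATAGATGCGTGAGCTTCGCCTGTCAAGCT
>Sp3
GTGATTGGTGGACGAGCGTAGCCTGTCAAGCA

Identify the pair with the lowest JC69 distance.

Sp1 and Sp2

Sp1–Sp2: 9/32 differ, p = 0.281, d = 0.353.
Sp1–Sp3: 12/32 differ, p = 0.375, d = 0.520.
Sp2–Sp3: 11/32 differ, p = 0.344, d = 0.460.
The smallest distance is between Sp1 and Sp2.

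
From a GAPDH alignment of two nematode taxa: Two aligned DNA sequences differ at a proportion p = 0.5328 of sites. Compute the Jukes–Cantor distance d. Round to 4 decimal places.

d = −(3/4) ln(1 − 4p/3) = −0.75 ln(1 − 0.7104) = −0.75 ln(0.2896)
  = −0.75 × (-1.239255) = 0.929441 substitutions/site.

0.9294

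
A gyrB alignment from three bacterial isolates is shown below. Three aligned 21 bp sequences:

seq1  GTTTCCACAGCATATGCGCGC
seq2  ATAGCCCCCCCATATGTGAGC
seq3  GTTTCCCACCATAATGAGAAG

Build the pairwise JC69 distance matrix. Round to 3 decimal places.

d(seq1,seq2) = 0.532, d(seq1,seq3) = 0.899, d(seq2,seq3) = 0.756

seq1–seq2: 8/21 sites differ → p ≈ 0.380952, d = −0.75 ln(1 − 0.507936) = 0.531860 ≈ 0.532.
seq1–seq3: 11/21 sites differ → p ≈ 0.52381, d = −0.75 ln(1 − 0.698413) = 0.899023 ≈ 0.899.
seq2–seq3: 10/21 sites differ → p ≈ 0.47619, d = −0.75 ln(1 − 0.63492) = 0.755729 ≈ 0.756.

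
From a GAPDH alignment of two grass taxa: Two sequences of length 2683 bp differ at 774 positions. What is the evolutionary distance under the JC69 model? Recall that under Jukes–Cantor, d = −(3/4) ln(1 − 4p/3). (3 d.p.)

p = 774/2683 ≈ 0.288483.
d = −(3/4) ln(1 − 4p/3) = −0.75 ln(1 − 0.384644) = −0.75 ln(0.615356)
  = −0.75 × (-0.485554) = 0.364166 substitutions/site.

0.364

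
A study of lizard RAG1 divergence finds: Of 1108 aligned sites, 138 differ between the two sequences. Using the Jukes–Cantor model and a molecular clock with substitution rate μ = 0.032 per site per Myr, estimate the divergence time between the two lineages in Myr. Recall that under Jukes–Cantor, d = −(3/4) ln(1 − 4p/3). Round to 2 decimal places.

2.13

p = 138/1108 ≈ 0.124549.
d = −(3/4) ln(1 − 4p/3) = −0.75 ln(1 − 0.166065) = −0.75 ln(0.833935)
  = −0.75 × (-0.181600) = 0.136200 substitutions/site.
Under a molecular clock d = 2μt, so t = d/(2μ) = 0.136200 / (2 × 0.032) = 2.13 Myr.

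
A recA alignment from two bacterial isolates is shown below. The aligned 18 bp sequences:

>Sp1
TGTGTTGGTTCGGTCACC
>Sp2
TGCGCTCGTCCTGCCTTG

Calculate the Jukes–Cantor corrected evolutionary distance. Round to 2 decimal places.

The sequences differ at 9 of 18 sites (3, 5, 7, 10, 12, 14, 16, 17, 18), so p = 9/18 = 0.5.
d = −(3/4) ln(1 − 4p/3) = −0.75 ln(1 − 0.666667) = −0.75 ln(0.333333)
  = −0.75 × (-1.098613) = 0.823960 substitutions/site.

0.82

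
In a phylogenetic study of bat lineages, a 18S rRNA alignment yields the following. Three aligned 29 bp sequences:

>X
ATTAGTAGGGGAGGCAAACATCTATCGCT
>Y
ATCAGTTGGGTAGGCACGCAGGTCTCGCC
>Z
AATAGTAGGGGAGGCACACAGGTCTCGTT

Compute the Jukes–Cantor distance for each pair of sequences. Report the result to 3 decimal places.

X–Y: 9/29 sites differ → p ≈ 0.310345, d = −0.75 ln(1 − 0.413793) = 0.400562 ≈ 0.401.
X–Z: 6/29 sites differ → p ≈ 0.206897, d = −0.75 ln(1 − 0.275863) = 0.242081 ≈ 0.242.
Y–Z: 7/29 sites differ → p ≈ 0.241379, d = −0.75 ln(1 − 0.321839) = 0.291278 ≈ 0.291.

d(X,Y) = 0.401, d(X,Z) = 0.242, d(Y,Z) = 0.291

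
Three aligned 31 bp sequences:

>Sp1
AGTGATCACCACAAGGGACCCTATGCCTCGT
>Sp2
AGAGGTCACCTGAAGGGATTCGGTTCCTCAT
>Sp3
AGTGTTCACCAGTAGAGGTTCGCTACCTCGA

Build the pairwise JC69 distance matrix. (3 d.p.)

d(Sp1,Sp2) = 0.422, d(Sp1,Sp3) = 0.481, d(Sp2,Sp3) = 0.422

Sp1–Sp2: 10/31 sites differ → p ≈ 0.322581, d = −0.75 ln(1 − 0.430108) = 0.421731 ≈ 0.422.
Sp1–Sp3: 11/31 sites differ → p ≈ 0.354839, d = −0.75 ln(1 − 0.473119) = 0.480585 ≈ 0.481.
Sp2–Sp3: 10/31 sites differ → p ≈ 0.322581, d = −0.75 ln(1 − 0.430108) = 0.421731 ≈ 0.422.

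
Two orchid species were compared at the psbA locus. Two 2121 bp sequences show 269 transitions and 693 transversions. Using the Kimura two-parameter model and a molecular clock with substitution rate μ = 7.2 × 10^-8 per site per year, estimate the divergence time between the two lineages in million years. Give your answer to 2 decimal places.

4.86

P = 269/2121 ≈ 0.126827 and Q = 693/2121 ≈ 0.326733.
Under the Kimura two-parameter model, d = −½ ln(1 − 2P − Q) − ¼ ln(1 − 2Q).
1 − 2P − Q = 0.419613, giving −½ ln(0.419613) = 0.434211.
1 − 2Q = 0.346534, giving −¼ ln(0.346534) = 0.264944.
d = 0.434211 + 0.264944 = 0.699155.
Under a molecular clock d = 2μt, so t = d/(2μ) = 0.699155 / (2 × 7.2 × 10^-8) = 4.86 million years.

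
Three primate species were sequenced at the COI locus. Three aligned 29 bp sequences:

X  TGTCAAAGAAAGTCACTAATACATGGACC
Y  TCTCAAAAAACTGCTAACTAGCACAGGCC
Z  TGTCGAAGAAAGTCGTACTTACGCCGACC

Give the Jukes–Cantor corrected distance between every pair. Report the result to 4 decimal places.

X–Y: 15/29 sites differ → p ≈ 0.517241, d = −0.75 ln(1 − 0.689655) = 0.877553 ≈ 0.8776.
X–Z: 9/29 sites differ → p ≈ 0.310345, d = −0.75 ln(1 − 0.413793) = 0.400562 ≈ 0.4006.
Y–Z: 13/29 sites differ → p ≈ 0.448276, d = −0.75 ln(1 − 0.597701) = 0.682920 ≈ 0.6829.

d(X,Y) = 0.8776, d(X,Z) = 0.4006, d(Y,Z) = 0.6829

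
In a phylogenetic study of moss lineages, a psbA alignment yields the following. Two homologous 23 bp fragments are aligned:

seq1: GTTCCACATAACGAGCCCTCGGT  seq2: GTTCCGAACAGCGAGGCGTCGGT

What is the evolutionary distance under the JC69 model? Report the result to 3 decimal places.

0.321

The sequences differ at 6 of 23 sites (6, 7, 9, 11, 16, 18), so p = 6/23 ≈ 0.26087.
d = −(3/4) ln(1 − 4p/3) = −0.75 ln(1 − 0.347827) = −0.75 ln(0.652173)
  = −0.75 × (-0.427445) = 0.320584 substitutions/site.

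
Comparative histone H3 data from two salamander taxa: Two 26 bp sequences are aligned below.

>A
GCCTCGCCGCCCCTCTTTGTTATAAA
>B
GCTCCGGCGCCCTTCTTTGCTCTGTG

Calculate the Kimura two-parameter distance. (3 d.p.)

0.496

Of 26 sites, 6 differences are transitions and 3 are transversions, so P = 6/26 ≈ 0.230769 and Q = 3/26 ≈ 0.115385.
Under the Kimura two-parameter model, d = −½ ln(1 − 2P − Q) − ¼ ln(1 − 2Q).
1 − 2P − Q = 0.423077, giving −½ ln(0.423077) = 0.430101.
1 − 2Q = 0.76923, giving −¼ ln(0.76923) = 0.065591.
d = 0.430101 + 0.065591 = 0.495692.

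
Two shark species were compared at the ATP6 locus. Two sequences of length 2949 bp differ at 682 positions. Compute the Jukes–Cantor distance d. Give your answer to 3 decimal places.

p = 682/2949 ≈ 0.231265.
d = −(3/4) ln(1 − 4p/3) = −0.75 ln(1 − 0.308353) = −0.75 ln(0.691647)
  = −0.75 × (-0.368680) = 0.276510 substitutions/site.

0.277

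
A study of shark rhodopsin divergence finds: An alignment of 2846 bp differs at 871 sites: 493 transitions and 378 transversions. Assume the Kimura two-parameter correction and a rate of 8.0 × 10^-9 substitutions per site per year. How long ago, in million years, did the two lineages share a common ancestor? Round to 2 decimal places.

P = 493/2846 ≈ 0.173226 and Q = 378/2846 ≈ 0.132818.
Under the Kimura two-parameter model, d = −½ ln(1 − 2P − Q) − ¼ ln(1 − 2Q).
1 − 2P − Q = 0.52073, giving −½ ln(0.52073) = 0.326262.
1 − 2Q = 0.734364, giving −¼ ln(0.734364) = 0.077188.
d = 0.326262 + 0.077188 = 0.403450.
Under a molecular clock d = 2μt, so t = d/(2μ) = 0.403450 / (2 × 8.0 × 10^-9) = 25.22 million years.

25.22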